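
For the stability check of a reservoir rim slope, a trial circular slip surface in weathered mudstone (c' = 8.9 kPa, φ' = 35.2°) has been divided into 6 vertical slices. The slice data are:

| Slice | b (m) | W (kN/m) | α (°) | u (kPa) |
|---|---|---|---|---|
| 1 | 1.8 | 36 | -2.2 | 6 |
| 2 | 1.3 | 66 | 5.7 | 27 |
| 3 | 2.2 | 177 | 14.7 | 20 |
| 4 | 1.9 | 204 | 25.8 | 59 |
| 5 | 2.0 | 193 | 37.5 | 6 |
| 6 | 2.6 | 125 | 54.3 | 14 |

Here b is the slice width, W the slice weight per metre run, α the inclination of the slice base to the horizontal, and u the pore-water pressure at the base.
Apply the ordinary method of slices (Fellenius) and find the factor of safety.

Ordinary method of slices: FS = Σ[c'·Δl_i + (W_i cosα_i − u_i·Δl_i)·tanφ'] / Σ W_i sinα_i, with Δl_i = b_i / cosα_i.
Slice 1: Δl = 1.8/cos(-2.2°) = 1.801 m; N'_1 = 36·cos(-2.2°) − 6·1.801 = 25.2; c'Δl = 16.03; W sinα = -1.4
Slice 2: Δl = 1.3/cos5.7° = 1.306 m; N'_2 = 66·cos5.7° − 27·1.306 = 30.4; c'Δl = 11.63; W sinα = 6.6
Slice 3: Δl = 2.2/cos14.7° = 2.274 m; N'_3 = 177·cos14.7° − 20·2.274 = 125.7; c'Δl = 20.24; W sinα = 44.9
Slice 4: Δl = 1.9/cos25.8° = 2.110 m; N'_4 = 204·cos25.8° − 59·2.110 = 59.2; c'Δl = 18.78; W sinα = 88.8
Slice 5: Δl = 2.0/cos37.5° = 2.521 m; N'_5 = 193·cos37.5° − 6·2.521 = 138.0; c'Δl = 22.44; W sinα = 117.5
Slice 6: Δl = 2.6/cos54.3° = 4.456 m; N'_6 = 125·cos54.3° − 14·4.456 = 10.6; c'Δl = 39.65; W sinα = 101.5
Σc'Δl = 128.8 kN/m; ΣN' = 389.0 kN/m; ΣW sinα = 357.9 kN/m
Resisting = 128.8 + 389.0·tan35.2° = 128.8 + 274.4 = 403.2 kN/m
FS = 403.2 / 357.9 = 1.127

FS = 1.13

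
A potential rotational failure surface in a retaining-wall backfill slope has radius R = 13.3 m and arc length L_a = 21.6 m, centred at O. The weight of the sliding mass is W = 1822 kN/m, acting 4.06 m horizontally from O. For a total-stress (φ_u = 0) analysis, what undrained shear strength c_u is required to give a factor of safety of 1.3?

c_u = 33.5 kPa

FS = c_u·L_a·R / (W·d), so c_u = FS·W·d / (L_a·R).
c_u = 1.3·1822·4.06 / (21.60·13.3) = 9616.5 / 287.28 = 33.47 kPa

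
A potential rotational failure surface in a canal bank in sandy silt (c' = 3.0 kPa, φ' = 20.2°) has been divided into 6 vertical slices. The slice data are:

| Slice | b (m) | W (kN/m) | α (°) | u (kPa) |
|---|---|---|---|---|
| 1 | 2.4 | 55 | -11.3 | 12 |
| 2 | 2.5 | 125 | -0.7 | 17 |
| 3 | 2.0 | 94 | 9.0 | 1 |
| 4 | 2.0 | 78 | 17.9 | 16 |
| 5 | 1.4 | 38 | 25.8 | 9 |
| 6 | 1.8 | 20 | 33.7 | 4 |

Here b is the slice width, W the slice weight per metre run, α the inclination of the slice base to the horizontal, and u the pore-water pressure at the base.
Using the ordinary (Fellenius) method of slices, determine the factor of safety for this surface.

FS = 2.53

Ordinary method of slices: FS = Σ[c'·Δl_i + (W_i cosα_i − u_i·Δl_i)·tanφ'] / Σ W_i sinα_i, with Δl_i = b_i / cosα_i.
Slice 1: Δl = 2.4/cos(-11.3°) = 2.447 m; N'_1 = 55·cos(-11.3°) − 12·2.447 = 24.6; c'Δl = 7.34; W sinα = -10.8
Slice 2: Δl = 2.5/cos(-0.7°) = 2.500 m; N'_2 = 125·cos(-0.7°) − 17·2.500 = 82.5; c'Δl = 7.50; W sinα = -1.5
Slice 3: Δl = 2.0/cos9.0° = 2.025 m; N'_3 = 94·cos9.0° − 1·2.025 = 90.8; c'Δl = 6.07; W sinα = 14.7
Slice 4: Δl = 2.0/cos17.9° = 2.102 m; N'_4 = 78·cos17.9° − 16·2.102 = 40.6; c'Δl = 6.31; W sinα = 24.0
Slice 5: Δl = 1.4/cos25.8° = 1.555 m; N'_5 = 38·cos25.8° − 9·1.555 = 20.2; c'Δl = 4.67; W sinα = 16.5
Slice 6: Δl = 1.8/cos33.7° = 2.164 m; N'_6 = 20·cos33.7° − 4·2.164 = 8.0; c'Δl = 6.49; W sinα = 11.1
Σc'Δl = 38.4 kN/m; ΣN' = 266.7 kN/m; ΣW sinα = 54.0 kN/m
Resisting = 38.4 + 266.7·tan20.2° = 38.4 + 98.1 = 136.5 kN/m
FS = 136.5 / 54.0 = 2.527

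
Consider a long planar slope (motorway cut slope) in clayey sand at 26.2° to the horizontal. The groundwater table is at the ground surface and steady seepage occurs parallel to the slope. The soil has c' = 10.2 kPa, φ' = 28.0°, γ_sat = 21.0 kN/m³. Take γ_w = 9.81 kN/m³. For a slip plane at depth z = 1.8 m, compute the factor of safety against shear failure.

With seepage parallel to the slope and the water table at the surface, the effective normal stress on the slip plane uses the buoyant unit weight γ' = γ_sat − γ_w while the driving shear stress uses γ_sat:
FS = [c' + γ' z cos²β tanφ'] / [γ_sat z sinβ cosβ]
γ' = 21.0 − 9.81 = 11.19 kN/m³
Numerator = 10.2 + 11.19·1.8·cos²26.2°·tan28.0° = 10.2 + 11.19·1.8·0.8051·0.5317 = 18.822 kPa
Denominator = 21.0·1.8·sin26.2°·cos26.2° = 21.0·1.8·0.4415·0.8973 = 14.974 kPa
FS = 18.822 / 14.974 = 1.257

FS = 1.26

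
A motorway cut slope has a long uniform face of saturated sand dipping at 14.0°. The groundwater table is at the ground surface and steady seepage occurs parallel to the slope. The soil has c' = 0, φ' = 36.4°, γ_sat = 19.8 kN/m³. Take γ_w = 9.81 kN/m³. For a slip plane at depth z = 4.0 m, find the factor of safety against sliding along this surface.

With seepage parallel to the slope and the water table at the surface, the effective normal stress on the slip plane uses the buoyant unit weight γ' = γ_sat − γ_w while the driving shear stress uses γ_sat:
FS = [c' + γ' z cos²β tanφ'] / [γ_sat z sinβ cosβ]
(For c' = 0 this reduces to FS = (γ'/γ_sat)·tanφ'/tanβ.)
γ' = 19.8 − 9.81 = 9.99 kN/m³
Numerator = 0.0 + 9.99·4.0·cos²14.0°·tan36.4° = 0.0 + 9.99·4.0·0.9415·0.7373 = 27.737 kPa
Denominator = 19.8·4.0·sin14.0°·cos14.0° = 19.8·4.0·0.2419·0.9703 = 18.591 kPa
FS = 27.737 / 18.591 = 1.492

FS = 1.49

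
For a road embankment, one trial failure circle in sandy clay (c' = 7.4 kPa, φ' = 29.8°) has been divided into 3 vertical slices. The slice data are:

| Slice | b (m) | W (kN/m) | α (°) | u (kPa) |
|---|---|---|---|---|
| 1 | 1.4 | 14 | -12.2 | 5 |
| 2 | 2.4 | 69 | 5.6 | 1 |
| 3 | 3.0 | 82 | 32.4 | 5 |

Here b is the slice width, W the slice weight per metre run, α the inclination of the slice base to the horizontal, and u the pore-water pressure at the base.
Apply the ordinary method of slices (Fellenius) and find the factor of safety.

FS = 2.64

Ordinary method of slices: FS = Σ[c'·Δl_i + (W_i cosα_i − u_i·Δl_i)·tanφ'] / Σ W_i sinα_i, with Δl_i = b_i / cosα_i.
Slice 1: Δl = 1.4/cos(-12.2°) = 1.432 m; N'_1 = 14·cos(-12.2°) − 5·1.432 = 6.5; c'Δl = 10.60; W sinα = -3.0
Slice 2: Δl = 2.4/cos5.6° = 2.412 m; N'_2 = 69·cos5.6° − 1·2.412 = 66.3; c'Δl = 17.85; W sinα = 6.7
Slice 3: Δl = 3.0/cos32.4° = 3.553 m; N'_3 = 82·cos32.4° − 5·3.553 = 51.5; c'Δl = 26.29; W sinα = 43.9
Σc'Δl = 54.7 kN/m; ΣN' = 124.3 kN/m; ΣW sinα = 47.7 kN/m
Resisting = 54.7 + 124.3·tan29.8° = 54.7 + 71.2 = 125.9 kN/m
FS = 125.9 / 47.7 = 2.639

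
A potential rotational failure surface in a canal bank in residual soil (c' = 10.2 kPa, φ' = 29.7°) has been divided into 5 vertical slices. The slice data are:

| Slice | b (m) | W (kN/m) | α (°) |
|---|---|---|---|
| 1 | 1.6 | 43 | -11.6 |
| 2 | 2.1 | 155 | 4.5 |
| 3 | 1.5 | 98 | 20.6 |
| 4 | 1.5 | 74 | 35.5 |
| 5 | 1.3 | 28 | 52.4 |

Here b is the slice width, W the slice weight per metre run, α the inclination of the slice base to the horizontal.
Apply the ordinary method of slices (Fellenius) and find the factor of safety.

Ordinary method of slices: FS = Σ[c'·Δl_i + (W_i cosα_i)·tanφ'] / Σ W_i sinα_i, with Δl_i = b_i / cosα_i.
Slice 1: Δl = 1.6/cos(-11.6°) = 1.633 m; N'_1 = 43·cos(-11.6°) = 42.1; c'Δl = 16.66; W sinα = -8.6
Slice 2: Δl = 2.1/cos4.5° = 2.106 m; N'_2 = 155·cos4.5° = 154.5; c'Δl = 21.49; W sinα = 12.2
Slice 3: Δl = 1.5/cos20.6° = 1.602 m; N'_3 = 98·cos20.6° = 91.7; c'Δl = 16.35; W sinα = 34.5
Slice 4: Δl = 1.5/cos35.5° = 1.842 m; N'_4 = 74·cos35.5° = 60.2; c'Δl = 18.79; W sinα = 43.0
Slice 5: Δl = 1.3/cos52.4° = 2.131 m; N'_5 = 28·cos52.4° = 17.1; c'Δl = 21.73; W sinα = 22.2
Σc'Δl = 95.0 kN/m; ΣN' = 365.7 kN/m; ΣW sinα = 103.2 kN/m
Resisting = 95.0 + 365.7·tan29.7° = 95.0 + 208.6 = 303.6 kN/m
FS = 303.6 / 103.2 = 2.943

FS = 2.94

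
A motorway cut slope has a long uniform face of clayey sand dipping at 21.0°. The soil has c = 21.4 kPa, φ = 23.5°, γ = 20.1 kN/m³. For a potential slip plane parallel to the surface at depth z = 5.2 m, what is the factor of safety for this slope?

For an infinite slope with a slip plane parallel to the surface (no pore pressure): FS = [c + γz cos²β tanφ] / [γz sinβ cosβ].
γz = 20.1·5.2 = 104.52 kN/m²
Numerator = 21.4 + 104.52·cos²21.0°·tan23.5° = 21.4 + 104.52·0.8716·0.4348 = 61.010 kPa
Denominator = 104.52·sin21.0°·cos21.0° = 104.52·0.3584·0.9336 = 34.969 kPa
FS = 61.010 / 34.969 = 1.745

FS = 1.74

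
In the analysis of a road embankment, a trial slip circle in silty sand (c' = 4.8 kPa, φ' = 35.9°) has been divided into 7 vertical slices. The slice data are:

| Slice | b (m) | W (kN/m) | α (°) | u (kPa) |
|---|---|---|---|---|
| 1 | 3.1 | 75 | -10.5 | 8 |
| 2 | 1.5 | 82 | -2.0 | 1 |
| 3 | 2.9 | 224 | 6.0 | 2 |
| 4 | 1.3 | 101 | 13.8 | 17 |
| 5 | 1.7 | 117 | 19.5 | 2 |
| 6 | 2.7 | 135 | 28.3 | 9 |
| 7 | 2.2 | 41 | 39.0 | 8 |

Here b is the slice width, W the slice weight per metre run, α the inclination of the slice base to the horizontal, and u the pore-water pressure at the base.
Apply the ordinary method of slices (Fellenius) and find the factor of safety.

Ordinary method of slices: FS = Σ[c'·Δl_i + (W_i cosα_i − u_i·Δl_i)·tanφ'] / Σ W_i sinα_i, with Δl_i = b_i / cosα_i.
Slice 1: Δl = 3.1/cos(-10.5°) = 3.153 m; N'_1 = 75·cos(-10.5°) − 8·3.153 = 48.5; c'Δl = 15.13; W sinα = -13.7
Slice 2: Δl = 1.5/cos(-2.0°) = 1.501 m; N'_2 = 82·cos(-2.0°) − 1·1.501 = 80.4; c'Δl = 7.20; W sinα = -2.9
Slice 3: Δl = 2.9/cos6.0° = 2.916 m; N'_3 = 224·cos6.0° − 2·2.916 = 216.9; c'Δl = 14.00; W sinα = 23.4
Slice 4: Δl = 1.3/cos13.8° = 1.339 m; N'_4 = 101·cos13.8° − 17·1.339 = 75.3; c'Δl = 6.43; W sinα = 24.1
Slice 5: Δl = 1.7/cos19.5° = 1.803 m; N'_5 = 117·cos19.5° − 2·1.803 = 106.7; c'Δl = 8.66; W sinα = 39.1
Slice 6: Δl = 2.7/cos28.3° = 3.067 m; N'_6 = 135·cos28.3° − 9·3.067 = 91.3; c'Δl = 14.72; W sinα = 64.0
Slice 7: Δl = 2.2/cos39.0° = 2.831 m; N'_7 = 41·cos39.0° − 8·2.831 = 9.2; c'Δl = 13.59; W sinα = 25.8
Σc'Δl = 79.7 kN/m; ΣN' = 628.4 kN/m; ΣW sinα = 159.8 kN/m
Resisting = 79.7 + 628.4·tan35.9° = 79.7 + 454.9 = 534.6 kN/m
FS = 534.6 / 159.8 = 3.345

FS = 3.34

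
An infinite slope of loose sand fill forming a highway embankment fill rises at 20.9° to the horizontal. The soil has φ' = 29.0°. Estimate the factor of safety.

FS = 1.45

For a dry cohesionless infinite slope the factor of safety is FS = tanφ' / tanβ.
FS = tan29.0° / tan20.9° = 0.5543 / 0.3819 = 1.452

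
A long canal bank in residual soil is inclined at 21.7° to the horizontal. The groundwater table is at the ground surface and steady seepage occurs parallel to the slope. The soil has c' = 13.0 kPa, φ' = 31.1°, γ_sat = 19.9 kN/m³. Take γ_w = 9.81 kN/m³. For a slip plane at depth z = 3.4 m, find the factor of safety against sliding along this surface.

With seepage parallel to the slope and the water table at the surface, the effective normal stress on the slip plane uses the buoyant unit weight γ' = γ_sat − γ_w while the driving shear stress uses γ_sat:
FS = [c' + γ' z cos²β tanφ'] / [γ_sat z sinβ cosβ]
γ' = 19.9 − 9.81 = 10.09 kN/m³
Numerator = 13.0 + 10.09·3.4·cos²21.7°·tan31.1° = 13.0 + 10.09·3.4·0.8633·0.6032 = 30.865 kPa
Denominator = 19.9·3.4·sin21.7°·cos21.7° = 19.9·3.4·0.3697·0.9291 = 23.244 kPa
FS = 30.865 / 23.244 = 1.328

FS = 1.33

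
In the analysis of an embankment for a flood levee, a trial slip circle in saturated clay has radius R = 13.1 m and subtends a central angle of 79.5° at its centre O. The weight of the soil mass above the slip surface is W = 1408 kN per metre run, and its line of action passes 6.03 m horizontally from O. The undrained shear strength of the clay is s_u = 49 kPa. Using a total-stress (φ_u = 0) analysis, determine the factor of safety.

Taking moments about the centre O, the resisting moment is provided by the undrained shear strength acting along the arc:
Arc length L_a = R·θ = 13.1·(79.5°·π/180) = 13.1·1.3875 = 18.18 m
M_R = s_u·L_a·R = 49·18.18·13.1 = 11667.6 kN·m/m
M_D = W·d = 1408·6.03 = 8490.2 kN·m/m
FS = M_R / M_D = 11667.6 / 8490.2 = 1.374

FS = 1.37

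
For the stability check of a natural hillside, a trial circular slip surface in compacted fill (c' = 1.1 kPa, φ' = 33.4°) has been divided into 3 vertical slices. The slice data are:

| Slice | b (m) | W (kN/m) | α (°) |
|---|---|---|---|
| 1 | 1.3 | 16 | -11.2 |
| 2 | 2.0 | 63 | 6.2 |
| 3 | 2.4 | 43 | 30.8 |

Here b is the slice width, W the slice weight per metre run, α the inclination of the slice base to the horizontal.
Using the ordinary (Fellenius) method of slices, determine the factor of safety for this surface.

FS = 3.22

Ordinary method of slices: FS = Σ[c'·Δl_i + (W_i cosα_i)·tanφ'] / Σ W_i sinα_i, with Δl_i = b_i / cosα_i.
Slice 1: Δl = 1.3/cos(-11.2°) = 1.325 m; N'_1 = 16·cos(-11.2°) = 15.7; c'Δl = 1.46; W sinα = -3.1
Slice 2: Δl = 2.0/cos6.2° = 2.012 m; N'_2 = 63·cos6.2° = 62.6; c'Δl = 2.21; W sinα = 6.8
Slice 3: Δl = 2.4/cos30.8° = 2.794 m; N'_3 = 43·cos30.8° = 36.9; c'Δl = 3.07; W sinα = 22.0
Σc'Δl = 6.7 kN/m; ΣN' = 115.3 kN/m; ΣW sinα = 25.7 kN/m
Resisting = 6.7 + 115.3·tan33.4° = 6.7 + 76.0 = 82.7 kN/m
FS = 82.7 / 25.7 = 3.218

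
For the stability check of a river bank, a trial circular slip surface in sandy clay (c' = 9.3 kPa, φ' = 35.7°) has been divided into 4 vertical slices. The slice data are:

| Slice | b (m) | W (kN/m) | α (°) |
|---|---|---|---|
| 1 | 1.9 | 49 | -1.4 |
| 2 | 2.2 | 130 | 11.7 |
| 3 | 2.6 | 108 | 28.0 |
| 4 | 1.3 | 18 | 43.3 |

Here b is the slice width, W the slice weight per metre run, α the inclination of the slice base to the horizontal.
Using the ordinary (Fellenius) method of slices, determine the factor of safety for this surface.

FS = 3.26

Ordinary method of slices: FS = Σ[c'·Δl_i + (W_i cosα_i)·tanφ'] / Σ W_i sinα_i, with Δl_i = b_i / cosα_i.
Slice 1: Δl = 1.9/cos(-1.4°) = 1.901 m; N'_1 = 49·cos(-1.4°) = 49.0; c'Δl = 17.68; W sinα = -1.2
Slice 2: Δl = 2.2/cos11.7° = 2.247 m; N'_2 = 130·cos11.7° = 127.3; c'Δl = 20.89; W sinα = 26.4
Slice 3: Δl = 2.6/cos28.0° = 2.945 m; N'_3 = 108·cos28.0° = 95.4; c'Δl = 27.39; W sinα = 50.7
Slice 4: Δl = 1.3/cos43.3° = 1.786 m; N'_4 = 18·cos43.3° = 13.1; c'Δl = 16.61; W sinα = 12.3
Σc'Δl = 82.6 kN/m; ΣN' = 284.7 kN/m; ΣW sinα = 88.2 kN/m
Resisting = 82.6 + 284.7·tan35.7° = 82.6 + 204.6 = 287.2 kN/m
FS = 287.2 / 88.2 = 3.255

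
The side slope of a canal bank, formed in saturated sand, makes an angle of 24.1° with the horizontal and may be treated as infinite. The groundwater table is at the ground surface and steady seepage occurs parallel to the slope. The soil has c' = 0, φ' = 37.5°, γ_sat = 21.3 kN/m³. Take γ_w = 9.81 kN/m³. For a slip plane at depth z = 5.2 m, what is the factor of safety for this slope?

FS = 0.93

With seepage parallel to the slope and the water table at the surface, the effective normal stress on the slip plane uses the buoyant unit weight γ' = γ_sat − γ_w while the driving shear stress uses γ_sat:
FS = [c' + γ' z cos²β tanφ'] / [γ_sat z sinβ cosβ]
(For c' = 0 this reduces to FS = (γ'/γ_sat)·tanφ'/tanβ.)
γ' = 21.3 − 9.81 = 11.49 kN/m³
Numerator = 0.0 + 11.49·5.2·cos²24.1°·tan37.5° = 0.0 + 11.49·5.2·0.8333·0.7673 = 38.202 kPa
Denominator = 21.3·5.2·sin24.1°·cos24.1° = 21.3·5.2·0.4083·0.9128 = 41.284 kPa
FS = 38.202 / 41.284 = 0.925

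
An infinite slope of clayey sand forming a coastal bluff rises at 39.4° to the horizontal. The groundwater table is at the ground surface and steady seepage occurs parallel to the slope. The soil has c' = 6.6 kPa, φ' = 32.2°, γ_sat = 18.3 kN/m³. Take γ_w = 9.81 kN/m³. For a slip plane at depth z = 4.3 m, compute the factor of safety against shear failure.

With seepage parallel to the slope and the water table at the surface, the effective normal stress on the slip plane uses the buoyant unit weight γ' = γ_sat − γ_w while the driving shear stress uses γ_sat:
FS = [c' + γ' z cos²β tanφ'] / [γ_sat z sinβ cosβ]
γ' = 18.3 − 9.81 = 8.49 kN/m³
Numerator = 6.6 + 8.49·4.3·cos²39.4°·tan32.2° = 6.6 + 8.49·4.3·0.5971·0.6297 = 20.328 kPa
Denominator = 18.3·4.3·sin39.4°·cos39.4° = 18.3·4.3·0.6347·0.7727 = 38.596 kPa
FS = 20.328 / 38.596 = 0.527

FS = 0.53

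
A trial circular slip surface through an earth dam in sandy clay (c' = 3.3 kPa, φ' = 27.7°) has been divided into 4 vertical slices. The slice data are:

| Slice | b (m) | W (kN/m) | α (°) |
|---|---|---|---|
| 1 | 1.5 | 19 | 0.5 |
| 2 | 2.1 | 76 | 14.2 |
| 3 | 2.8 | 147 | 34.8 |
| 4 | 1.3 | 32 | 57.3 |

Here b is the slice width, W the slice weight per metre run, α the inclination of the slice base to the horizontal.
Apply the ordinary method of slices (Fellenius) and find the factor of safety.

Ordinary method of slices: FS = Σ[c'·Δl_i + (W_i cosα_i)·tanφ'] / Σ W_i sinα_i, with Δl_i = b_i / cosα_i.
Slice 1: Δl = 1.5/cos0.5° = 1.500 m; N'_1 = 19·cos0.5° = 19.0; c'Δl = 4.95; W sinα = 0.2
Slice 2: Δl = 2.1/cos14.2° = 2.166 m; N'_2 = 76·cos14.2° = 73.7; c'Δl = 7.15; W sinα = 18.6
Slice 3: Δl = 2.8/cos34.8° = 3.410 m; N'_3 = 147·cos34.8° = 120.7; c'Δl = 11.25; W sinα = 83.9
Slice 4: Δl = 1.3/cos57.3° = 2.406 m; N'_4 = 32·cos57.3° = 17.3; c'Δl = 7.94; W sinα = 26.9
Σc'Δl = 31.3 kN/m; ΣN' = 230.7 kN/m; ΣW sinα = 129.6 kN/m
Resisting = 31.3 + 230.7·tan27.7° = 31.3 + 121.1 = 152.4 kN/m
FS = 152.4 / 129.6 = 1.176

FS = 1.18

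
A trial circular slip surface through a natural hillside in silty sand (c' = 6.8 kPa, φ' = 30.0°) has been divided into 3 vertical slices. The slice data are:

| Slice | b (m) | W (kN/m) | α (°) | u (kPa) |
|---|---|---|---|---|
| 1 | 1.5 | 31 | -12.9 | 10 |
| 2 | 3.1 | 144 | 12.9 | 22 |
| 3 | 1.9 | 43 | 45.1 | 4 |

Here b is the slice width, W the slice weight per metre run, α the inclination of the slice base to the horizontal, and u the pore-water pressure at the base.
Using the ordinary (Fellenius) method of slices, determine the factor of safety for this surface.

FS = 1.99

Ordinary method of slices: FS = Σ[c'·Δl_i + (W_i cosα_i − u_i·Δl_i)·tanφ'] / Σ W_i sinα_i, with Δl_i = b_i / cosα_i.
Slice 1: Δl = 1.5/cos(-12.9°) = 1.539 m; N'_1 = 31·cos(-12.9°) − 10·1.539 = 14.8; c'Δl = 10.46; W sinα = -6.9
Slice 2: Δl = 3.1/cos12.9° = 3.180 m; N'_2 = 144·cos12.9° − 22·3.180 = 70.4; c'Δl = 21.63; W sinα = 32.1
Slice 3: Δl = 1.9/cos45.1° = 2.692 m; N'_3 = 43·cos45.1° − 4·2.692 = 19.6; c'Δl = 18.30; W sinα = 30.5
Σc'Δl = 50.4 kN/m; ΣN' = 104.8 kN/m; ΣW sinα = 55.7 kN/m
Resisting = 50.4 + 104.8·tan30.0° = 50.4 + 60.5 = 110.9 kN/m
FS = 110.9 / 55.7 = 1.992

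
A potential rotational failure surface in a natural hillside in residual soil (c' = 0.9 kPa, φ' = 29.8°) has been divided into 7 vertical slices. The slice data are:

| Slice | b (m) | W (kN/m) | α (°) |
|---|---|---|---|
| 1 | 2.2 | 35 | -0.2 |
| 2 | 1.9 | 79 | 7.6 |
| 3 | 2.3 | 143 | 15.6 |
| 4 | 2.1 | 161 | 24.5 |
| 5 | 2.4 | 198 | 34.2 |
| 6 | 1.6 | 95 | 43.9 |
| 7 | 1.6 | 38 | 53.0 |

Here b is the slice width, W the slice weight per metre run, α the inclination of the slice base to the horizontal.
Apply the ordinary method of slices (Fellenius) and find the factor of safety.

FS = 1.20

Ordinary method of slices: FS = Σ[c'·Δl_i + (W_i cosα_i)·tanφ'] / Σ W_i sinα_i, with Δl_i = b_i / cosα_i.
Slice 1: Δl = 2.2/cos(-0.2°) = 2.200 m; N'_1 = 35·cos(-0.2°) = 35.0; c'Δl = 1.98; W sinα = -0.1
Slice 2: Δl = 1.9/cos7.6° = 1.917 m; N'_2 = 79·cos7.6° = 78.3; c'Δl = 1.73; W sinα = 10.4
Slice 3: Δl = 2.3/cos15.6° = 2.388 m; N'_3 = 143·cos15.6° = 137.7; c'Δl = 2.15; W sinα = 38.5
Slice 4: Δl = 2.1/cos24.5° = 2.308 m; N'_4 = 161·cos24.5° = 146.5; c'Δl = 2.08; W sinα = 66.8
Slice 5: Δl = 2.4/cos34.2° = 2.902 m; N'_5 = 198·cos34.2° = 163.8; c'Δl = 2.61; W sinα = 111.3
Slice 6: Δl = 1.6/cos43.9° = 2.221 m; N'_6 = 95·cos43.9° = 68.5; c'Δl = 2.00; W sinα = 65.9
Slice 7: Δl = 1.6/cos53.0° = 2.659 m; N'_7 = 38·cos53.0° = 22.9; c'Δl = 2.39; W sinα = 30.3
Σc'Δl = 14.9 kN/m; ΣN' = 652.6 kN/m; ΣW sinα = 323.1 kN/m
Resisting = 14.9 + 652.6·tan29.8° = 14.9 + 373.8 = 388.7 kN/m
FS = 388.7 / 323.1 = 1.203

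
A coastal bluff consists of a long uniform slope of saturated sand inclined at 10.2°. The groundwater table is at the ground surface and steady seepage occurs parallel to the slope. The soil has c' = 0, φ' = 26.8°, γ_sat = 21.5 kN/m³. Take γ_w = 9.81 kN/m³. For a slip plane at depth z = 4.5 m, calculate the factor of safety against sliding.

With seepage parallel to the slope and the water table at the surface, the effective normal stress on the slip plane uses the buoyant unit weight γ' = γ_sat − γ_w while the driving shear stress uses γ_sat:
FS = [c' + γ' z cos²β tanφ'] / [γ_sat z sinβ cosβ]
(For c' = 0 this reduces to FS = (γ'/γ_sat)·tanφ'/tanβ.)
γ' = 21.5 − 9.81 = 11.69 kN/m³
Numerator = 0.0 + 11.69·4.5·cos²10.2°·tan26.8° = 0.0 + 11.69·4.5·0.9686·0.5051 = 25.739 kPa
Denominator = 21.5·4.5·sin10.2°·cos10.2° = 21.5·4.5·0.1771·0.9842 = 16.862 kPa
FS = 25.739 / 16.862 = 1.526

FS = 1.53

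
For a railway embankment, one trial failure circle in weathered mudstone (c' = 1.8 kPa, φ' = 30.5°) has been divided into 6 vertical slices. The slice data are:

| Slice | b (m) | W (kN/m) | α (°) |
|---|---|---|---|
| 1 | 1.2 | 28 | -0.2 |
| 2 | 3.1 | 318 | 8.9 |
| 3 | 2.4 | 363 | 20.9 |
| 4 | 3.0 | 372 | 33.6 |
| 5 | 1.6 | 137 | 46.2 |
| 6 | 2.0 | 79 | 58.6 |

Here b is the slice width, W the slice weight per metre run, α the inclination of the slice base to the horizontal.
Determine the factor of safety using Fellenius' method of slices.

Ordinary method of slices: FS = Σ[c'·Δl_i + (W_i cosα_i)·tanφ'] / Σ W_i sinα_i, with Δl_i = b_i / cosα_i.
Slice 1: Δl = 1.2/cos(-0.2°) = 1.200 m; N'_1 = 28·cos(-0.2°) = 28.0; c'Δl = 2.16; W sinα = -0.1
Slice 2: Δl = 3.1/cos8.9° = 3.138 m; N'_2 = 318·cos8.9° = 314.2; c'Δl = 5.65; W sinα = 49.2
Slice 3: Δl = 2.4/cos20.9° = 2.569 m; N'_3 = 363·cos20.9° = 339.1; c'Δl = 4.62; W sinα = 129.5
Slice 4: Δl = 3.0/cos33.6° = 3.602 m; N'_4 = 372·cos33.6° = 309.8; c'Δl = 6.48; W sinα = 205.9
Slice 5: Δl = 1.6/cos46.2° = 2.312 m; N'_5 = 137·cos46.2° = 94.8; c'Δl = 4.16; W sinα = 98.9
Slice 6: Δl = 2.0/cos58.6° = 3.839 m; N'_6 = 79·cos58.6° = 41.2; c'Δl = 6.91; W sinα = 67.4
Σc'Δl = 30.0 kN/m; ΣN' = 1127.1 kN/m; ΣW sinα = 550.8 kN/m
Resisting = 30.0 + 1127.1·tan30.5° = 30.0 + 663.9 = 693.9 kN/m
FS = 693.9 / 550.8 = 1.260

FS = 1.26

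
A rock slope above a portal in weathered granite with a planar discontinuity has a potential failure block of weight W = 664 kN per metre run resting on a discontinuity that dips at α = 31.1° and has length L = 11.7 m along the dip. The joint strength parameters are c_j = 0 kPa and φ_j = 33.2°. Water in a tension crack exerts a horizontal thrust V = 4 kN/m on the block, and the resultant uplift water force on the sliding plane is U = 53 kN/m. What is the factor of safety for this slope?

FS = 0.97

Resolving the block weight along and normal to the plane and applying the Mohr–Coulomb strength on the joint:
N' = W cosα − U − V sinα = 664·cos31.1° − 53 − 4·sin31.1° = 513.5 kN/m
Driving force T = W sinα + V cosα = 664·sin31.1° + 4·cos31.1° = 346.4 kN/m
Resisting force R = c_j·L + N'·tanφ_j = 0·11.7 + 513.5·tan33.2° = 0.0 + 336.0 = 336.0 kN/m
FS = R / T = 336.0 / 346.4 = 0.970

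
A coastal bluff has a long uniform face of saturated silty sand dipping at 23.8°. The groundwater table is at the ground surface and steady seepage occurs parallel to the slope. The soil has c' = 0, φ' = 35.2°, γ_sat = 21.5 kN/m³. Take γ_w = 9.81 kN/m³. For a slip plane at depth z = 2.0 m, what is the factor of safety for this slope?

FS = 0.87

With seepage parallel to the slope and the water table at the surface, the effective normal stress on the slip plane uses the buoyant unit weight γ' = γ_sat − γ_w while the driving shear stress uses γ_sat:
FS = [c' + γ' z cos²β tanφ'] / [γ_sat z sinβ cosβ]
(For c' = 0 this reduces to FS = (γ'/γ_sat)·tanφ'/tanβ.)
γ' = 21.5 − 9.81 = 11.69 kN/m³
Numerator = 0.0 + 11.69·2.0·cos²23.8°·tan35.2° = 0.0 + 11.69·2.0·0.8372·0.7054 = 13.807 kPa
Denominator = 21.5·2.0·sin23.8°·cos23.8° = 21.5·2.0·0.4035·0.9150 = 15.877 kPa
FS = 13.807 / 15.877 = 0.870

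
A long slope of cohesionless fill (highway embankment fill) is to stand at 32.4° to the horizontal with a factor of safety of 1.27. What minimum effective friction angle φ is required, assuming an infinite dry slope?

φ = 38.9°

FS = tanφ/tanβ ⇒ tanφ = FS · tanβ = 1.27 · tan32.4° = 0.8060
φ = arctan(0.8060) = 38.87°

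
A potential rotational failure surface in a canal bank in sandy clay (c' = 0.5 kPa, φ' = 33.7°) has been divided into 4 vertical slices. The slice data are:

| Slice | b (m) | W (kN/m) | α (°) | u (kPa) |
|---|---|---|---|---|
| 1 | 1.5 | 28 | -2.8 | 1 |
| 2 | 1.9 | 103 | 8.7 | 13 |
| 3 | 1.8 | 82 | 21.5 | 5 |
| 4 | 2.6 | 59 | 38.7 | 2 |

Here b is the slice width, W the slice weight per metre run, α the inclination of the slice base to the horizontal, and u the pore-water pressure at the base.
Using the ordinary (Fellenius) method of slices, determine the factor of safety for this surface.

FS = 1.77

Ordinary method of slices: FS = Σ[c'·Δl_i + (W_i cosα_i − u_i·Δl_i)·tanφ'] / Σ W_i sinα_i, with Δl_i = b_i / cosα_i.
Slice 1: Δl = 1.5/cos(-2.8°) = 1.502 m; N'_1 = 28·cos(-2.8°) − 1·1.502 = 26.5; c'Δl = 0.75; W sinα = -1.4
Slice 2: Δl = 1.9/cos8.7° = 1.922 m; N'_2 = 103·cos8.7° − 13·1.922 = 76.8; c'Δl = 0.96; W sinα = 15.6
Slice 3: Δl = 1.8/cos21.5° = 1.935 m; N'_3 = 82·cos21.5° − 5·1.935 = 66.6; c'Δl = 0.97; W sinα = 30.1
Slice 4: Δl = 2.6/cos38.7° = 3.331 m; N'_4 = 59·cos38.7° − 2·3.331 = 39.4; c'Δl = 1.67; W sinα = 36.9
Σc'Δl = 4.3 kN/m; ΣN' = 209.3 kN/m; ΣW sinα = 81.2 kN/m
Resisting = 4.3 + 209.3·tan33.7° = 4.3 + 139.6 = 143.9 kN/m
FS = 143.9 / 81.2 = 1.774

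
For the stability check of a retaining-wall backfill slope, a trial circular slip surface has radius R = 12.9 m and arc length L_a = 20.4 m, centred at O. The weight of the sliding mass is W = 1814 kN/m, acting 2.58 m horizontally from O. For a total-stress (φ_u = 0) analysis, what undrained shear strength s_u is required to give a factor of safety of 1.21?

s_u = 21.5 kPa

FS = s_u·L_a·R / (W·d), so s_u = FS·W·d / (L_a·R).
s_u = 1.21·1814·2.58 / (20.40·12.9) = 5662.9 / 263.16 = 21.52 kPa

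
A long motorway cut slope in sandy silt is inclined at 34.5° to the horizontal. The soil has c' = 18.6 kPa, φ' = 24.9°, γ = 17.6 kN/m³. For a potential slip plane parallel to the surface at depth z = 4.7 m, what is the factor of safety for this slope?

For an infinite slope with a slip plane parallel to the surface (no pore pressure): FS = [c' + γz cos²β tanφ'] / [γz sinβ cosβ].
γz = 17.6·4.7 = 82.72 kN/m²
Numerator = 18.6 + 82.72·cos²34.5°·tan24.9° = 18.6 + 82.72·0.6792·0.4642 = 44.679 kPa
Denominator = 82.72·sin34.5°·cos34.5° = 82.72·0.5664·0.8241 = 38.613 kPa
FS = 44.679 / 38.613 = 1.157

FS = 1.16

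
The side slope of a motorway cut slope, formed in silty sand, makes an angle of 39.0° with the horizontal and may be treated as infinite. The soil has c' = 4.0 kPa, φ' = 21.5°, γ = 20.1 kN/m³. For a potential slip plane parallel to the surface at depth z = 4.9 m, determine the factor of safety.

For an infinite slope with a slip plane parallel to the surface (no pore pressure): FS = [c' + γz cos²β tanφ'] / [γz sinβ cosβ].
γz = 20.1·4.9 = 98.49 kN/m²
Numerator = 4.0 + 98.49·cos²39.0°·tan21.5° = 4.0 + 98.49·0.6040·0.3939 = 27.431 kPa
Denominator = 98.49·sin39.0°·cos39.0° = 98.49·0.6293·0.7771 = 48.169 kPa
FS = 27.431 / 48.169 = 0.569

FS = 0.57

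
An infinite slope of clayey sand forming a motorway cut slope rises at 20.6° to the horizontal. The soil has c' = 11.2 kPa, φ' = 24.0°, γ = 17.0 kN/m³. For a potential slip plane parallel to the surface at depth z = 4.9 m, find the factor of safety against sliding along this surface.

FS = 1.59

For an infinite slope with a slip plane parallel to the surface (no pore pressure): FS = [c' + γz cos²β tanφ'] / [γz sinβ cosβ].
γz = 17.0·4.9 = 83.30 kN/m²
Numerator = 11.2 + 83.30·cos²20.6°·tan24.0° = 11.2 + 83.30·0.8762·0.4452 = 43.696 kPa
Denominator = 83.30·sin20.6°·cos20.6° = 83.30·0.3518·0.9361 = 27.434 kPa
FS = 43.696 / 27.434 = 1.593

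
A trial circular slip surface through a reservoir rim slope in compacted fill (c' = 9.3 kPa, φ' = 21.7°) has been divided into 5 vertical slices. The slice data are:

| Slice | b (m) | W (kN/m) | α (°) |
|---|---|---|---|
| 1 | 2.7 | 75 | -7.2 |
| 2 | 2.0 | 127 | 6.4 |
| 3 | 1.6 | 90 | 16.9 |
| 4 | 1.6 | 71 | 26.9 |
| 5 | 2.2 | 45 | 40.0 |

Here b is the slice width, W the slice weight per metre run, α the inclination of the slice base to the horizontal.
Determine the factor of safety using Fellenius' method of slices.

Ordinary method of slices: FS = Σ[c'·Δl_i + (W_i cosα_i)·tanφ'] / Σ W_i sinα_i, with Δl_i = b_i / cosα_i.
Slice 1: Δl = 2.7/cos(-7.2°) = 2.721 m; N'_1 = 75·cos(-7.2°) = 74.4; c'Δl = 25.31; W sinα = -9.4
Slice 2: Δl = 2.0/cos6.4° = 2.013 m; N'_2 = 127·cos6.4° = 126.2; c'Δl = 18.72; W sinα = 14.2
Slice 3: Δl = 1.6/cos16.9° = 1.672 m; N'_3 = 90·cos16.9° = 86.1; c'Δl = 15.55; W sinα = 26.2
Slice 4: Δl = 1.6/cos26.9° = 1.794 m; N'_4 = 71·cos26.9° = 63.3; c'Δl = 16.69; W sinα = 32.1
Slice 5: Δl = 2.2/cos40.0° = 2.872 m; N'_5 = 45·cos40.0° = 34.5; c'Δl = 26.71; W sinα = 28.9
Σc'Δl = 103.0 kN/m; ΣN' = 384.5 kN/m; ΣW sinα = 92.0 kN/m
Resisting = 103.0 + 384.5·tan21.7° = 103.0 + 153.0 = 256.0 kN/m
FS = 256.0 / 92.0 = 2.783

FS = 2.78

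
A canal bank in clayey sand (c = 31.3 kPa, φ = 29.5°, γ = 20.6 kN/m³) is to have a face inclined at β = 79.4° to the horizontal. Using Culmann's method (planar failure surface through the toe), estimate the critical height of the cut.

H_c = 14.61 m

Culmann's analysis gives the critical failure plane at α_cr = (β + φ)/2 = (79.4 + 29.5)/2 = 54.5°, and the critical height
H_c = (4c/γ) · sinβ cosφ / [1 − cos(β − φ)]
    = (4·31.3/20.6) · sin79.4°·cos29.5° / [1 − cos(49.9°)]
    = 6.078 · 0.9829·0.8704 / [1 − 0.6441]
    = 6.078 · 0.8555 / 0.3559
    = 14.61 m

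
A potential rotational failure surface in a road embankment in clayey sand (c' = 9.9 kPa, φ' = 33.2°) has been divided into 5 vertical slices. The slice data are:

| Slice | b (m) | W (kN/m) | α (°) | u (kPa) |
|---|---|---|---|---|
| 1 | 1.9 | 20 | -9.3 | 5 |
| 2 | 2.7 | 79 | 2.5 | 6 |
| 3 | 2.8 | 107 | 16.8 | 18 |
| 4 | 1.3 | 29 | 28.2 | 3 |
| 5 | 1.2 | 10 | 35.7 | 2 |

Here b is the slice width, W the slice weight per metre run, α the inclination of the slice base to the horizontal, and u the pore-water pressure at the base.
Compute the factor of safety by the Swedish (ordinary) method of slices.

Ordinary method of slices: FS = Σ[c'·Δl_i + (W_i cosα_i − u_i·Δl_i)·tanφ'] / Σ W_i sinα_i, with Δl_i = b_i / cosα_i.
Slice 1: Δl = 1.9/cos(-9.3°) = 1.925 m; N'_1 = 20·cos(-9.3°) − 5·1.925 = 10.1; c'Δl = 19.06; W sinα = -3.2
Slice 2: Δl = 2.7/cos2.5° = 2.703 m; N'_2 = 79·cos2.5° − 6·2.703 = 62.7; c'Δl = 26.76; W sinα = 3.4
Slice 3: Δl = 2.8/cos16.8° = 2.925 m; N'_3 = 107·cos16.8° − 18·2.925 = 49.8; c'Δl = 28.96; W sinα = 30.9
Slice 4: Δl = 1.3/cos28.2° = 1.475 m; N'_4 = 29·cos28.2° − 3·1.475 = 21.1; c'Δl = 14.60; W sinα = 13.7
Slice 5: Δl = 1.2/cos35.7° = 1.478 m; N'_5 = 10·cos35.7° − 2·1.478 = 5.2; c'Δl = 14.63; W sinα = 5.8
Σc'Δl = 104.0 kN/m; ΣN' = 148.9 kN/m; ΣW sinα = 50.7 kN/m
Resisting = 104.0 + 148.9·tan33.2° = 104.0 + 97.4 = 201.4 kN/m
FS = 201.4 / 50.7 = 3.975

FS = 3.97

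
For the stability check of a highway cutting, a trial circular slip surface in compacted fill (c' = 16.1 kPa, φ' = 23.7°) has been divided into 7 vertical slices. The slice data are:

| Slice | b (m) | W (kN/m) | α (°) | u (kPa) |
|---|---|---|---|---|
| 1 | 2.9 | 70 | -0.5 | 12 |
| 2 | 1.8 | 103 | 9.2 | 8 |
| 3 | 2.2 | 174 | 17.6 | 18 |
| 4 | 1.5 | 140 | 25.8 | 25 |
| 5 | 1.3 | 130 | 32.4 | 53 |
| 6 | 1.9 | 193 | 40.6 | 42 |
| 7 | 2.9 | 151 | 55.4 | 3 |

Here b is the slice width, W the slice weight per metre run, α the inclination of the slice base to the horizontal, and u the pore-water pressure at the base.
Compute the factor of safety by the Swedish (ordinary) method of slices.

FS = 1.10

Ordinary method of slices: FS = Σ[c'·Δl_i + (W_i cosα_i − u_i·Δl_i)·tanφ'] / Σ W_i sinα_i, with Δl_i = b_i / cosα_i.
Slice 1: Δl = 2.9/cos(-0.5°) = 2.900 m; N'_1 = 70·cos(-0.5°) − 12·2.900 = 35.2; c'Δl = 46.69; W sinα = -0.6
Slice 2: Δl = 1.8/cos9.2° = 1.823 m; N'_2 = 103·cos9.2° − 8·1.823 = 87.1; c'Δl = 29.36; W sinα = 16.5
Slice 3: Δl = 2.2/cos17.6° = 2.308 m; N'_3 = 174·cos17.6° − 18·2.308 = 124.3; c'Δl = 37.16; W sinα = 52.6
Slice 4: Δl = 1.5/cos25.8° = 1.666 m; N'_4 = 140·cos25.8° − 25·1.666 = 84.4; c'Δl = 26.82; W sinα = 60.9
Slice 5: Δl = 1.3/cos32.4° = 1.540 m; N'_5 = 130·cos32.4° − 53·1.540 = 28.2; c'Δl = 24.79; W sinα = 69.7
Slice 6: Δl = 1.9/cos40.6° = 2.502 m; N'_6 = 193·cos40.6° − 42·2.502 = 41.4; c'Δl = 40.29; W sinα = 125.6
Slice 7: Δl = 2.9/cos55.4° = 5.107 m; N'_7 = 151·cos55.4° − 3·5.107 = 70.4; c'Δl = 82.22; W sinα = 124.3
Σc'Δl = 287.3 kN/m; ΣN' = 471.0 kN/m; ΣW sinα = 449.0 kN/m
Resisting = 287.3 + 471.0·tan23.7° = 287.3 + 206.8 = 494.1 kN/m
FS = 494.1 / 449.0 = 1.101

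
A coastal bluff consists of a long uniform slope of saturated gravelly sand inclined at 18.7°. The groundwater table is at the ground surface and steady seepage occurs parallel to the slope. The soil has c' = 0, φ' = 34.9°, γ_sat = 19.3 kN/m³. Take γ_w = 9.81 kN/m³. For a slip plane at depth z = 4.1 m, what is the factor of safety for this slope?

FS = 1.01

With seepage parallel to the slope and the water table at the surface, the effective normal stress on the slip plane uses the buoyant unit weight γ' = γ_sat − γ_w while the driving shear stress uses γ_sat:
FS = [c' + γ' z cos²β tanφ'] / [γ_sat z sinβ cosβ]
(For c' = 0 this reduces to FS = (γ'/γ_sat)·tanφ'/tanβ.)
γ' = 19.3 − 9.81 = 9.49 kN/m³
Numerator = 0.0 + 9.49·4.1·cos²18.7°·tan34.9° = 0.0 + 9.49·4.1·0.8972·0.6976 = 24.353 kPa
Denominator = 19.3·4.1·sin18.7°·cos18.7° = 19.3·4.1·0.3206·0.9472 = 24.031 kPa
FS = 24.353 / 24.031 = 1.013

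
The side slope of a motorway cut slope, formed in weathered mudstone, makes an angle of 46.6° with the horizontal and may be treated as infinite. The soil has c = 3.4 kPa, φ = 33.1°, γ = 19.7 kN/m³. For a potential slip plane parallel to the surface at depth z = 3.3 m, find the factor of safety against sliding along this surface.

FS = 0.72

For an infinite slope with a slip plane parallel to the surface (no pore pressure): FS = [c + γz cos²β tanφ] / [γz sinβ cosβ].
γz = 19.7·3.3 = 65.01 kN/m²
Numerator = 3.4 + 65.01·cos²46.6°·tan33.1° = 3.4 + 65.01·0.4721·0.6519 = 23.407 kPa
Denominator = 65.01·sin46.6°·cos46.6° = 65.01·0.7266·0.6871 = 32.454 kPa
FS = 23.407 / 32.454 = 0.721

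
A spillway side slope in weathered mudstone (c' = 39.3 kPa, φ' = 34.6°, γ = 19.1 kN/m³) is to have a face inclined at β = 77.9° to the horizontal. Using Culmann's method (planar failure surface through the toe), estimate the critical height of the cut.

H_c = 24.33 m

Culmann's analysis gives the critical failure plane at α_cr = (β + φ')/2 = (77.9 + 34.6)/2 = 56.2°, and the critical height
H_c = (4c'/γ) · sinβ cosφ' / [1 − cos(β − φ')]
    = (4·39.3/19.1) · sin77.9°·cos34.6° / [1 − cos(43.3°)]
    = 8.230 · 0.9778·0.8231 / [1 − 0.7278]
    = 8.230 · 0.8048 / 0.2722
    = 24.33 m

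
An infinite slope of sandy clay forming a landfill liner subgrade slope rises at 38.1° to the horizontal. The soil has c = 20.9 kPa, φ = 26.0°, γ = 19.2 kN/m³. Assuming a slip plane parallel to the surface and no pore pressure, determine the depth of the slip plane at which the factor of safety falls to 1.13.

Setting FS = 1.13 in FS = [c + γz cos²β tanφ] / [γz sinβ cosβ] and solving for z:
z = c / [γ cosβ (FS·sinβ − cosβ·tanφ)]
  = 20.9 / [19.2·cos38.1°·(1.13·sin38.1° − cos38.1°·tan26.0°)]
  = 20.9 / [19.2·0.7869·(1.13·0.6170 − 0.7869·0.4877)]
  = 20.9 / 4.7358 = 4.413 m

z = 4.41 m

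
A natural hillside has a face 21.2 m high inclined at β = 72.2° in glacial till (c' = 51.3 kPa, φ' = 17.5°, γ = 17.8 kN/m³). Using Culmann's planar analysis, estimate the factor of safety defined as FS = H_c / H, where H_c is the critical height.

FS = 1.17

H_c = (4c'/γ) · sinβ cosφ' / [1 − cos(β − φ')]
    = (4·51.3/17.8) · sin72.2°·cos17.5° / [1 − cos54.7°]
    = 11.528 · 0.9081 / 0.4221 = 24.80 m
FS = H_c / H = 24.80 / 21.2 = 1.170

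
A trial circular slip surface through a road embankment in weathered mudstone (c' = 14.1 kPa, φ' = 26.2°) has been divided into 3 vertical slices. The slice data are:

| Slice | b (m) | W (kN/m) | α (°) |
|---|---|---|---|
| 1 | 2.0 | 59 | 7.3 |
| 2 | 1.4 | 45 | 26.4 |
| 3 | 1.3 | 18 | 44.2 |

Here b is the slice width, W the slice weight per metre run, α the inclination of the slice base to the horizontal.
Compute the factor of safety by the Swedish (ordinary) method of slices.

Ordinary method of slices: FS = Σ[c'·Δl_i + (W_i cosα_i)·tanφ'] / Σ W_i sinα_i, with Δl_i = b_i / cosα_i.
Slice 1: Δl = 2.0/cos7.3° = 2.016 m; N'_1 = 59·cos7.3° = 58.5; c'Δl = 28.43; W sinα = 7.5
Slice 2: Δl = 1.4/cos26.4° = 1.563 m; N'_2 = 45·cos26.4° = 40.3; c'Δl = 22.04; W sinα = 20.0
Slice 3: Δl = 1.3/cos44.2° = 1.813 m; N'_3 = 18·cos44.2° = 12.9; c'Δl = 25.57; W sinα = 12.5
Σc'Δl = 76.0 kN/m; ΣN' = 111.7 kN/m; ΣW sinα = 40.1 kN/m
Resisting = 76.0 + 111.7·tan26.2° = 76.0 + 55.0 = 131.0 kN/m
FS = 131.0 / 40.1 = 3.271

FS = 3.27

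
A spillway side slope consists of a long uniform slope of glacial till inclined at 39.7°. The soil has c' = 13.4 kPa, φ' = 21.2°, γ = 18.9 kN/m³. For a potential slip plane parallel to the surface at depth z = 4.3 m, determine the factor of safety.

FS = 0.80

For an infinite slope with a slip plane parallel to the surface (no pore pressure): FS = [c' + γz cos²β tanφ'] / [γz sinβ cosβ].
γz = 18.9·4.3 = 81.27 kN/m²
Numerator = 13.4 + 81.27·cos²39.7°·tan21.2° = 13.4 + 81.27·0.5920·0.3879 = 32.061 kPa
Denominator = 81.27·sin39.7°·cos39.7° = 81.27·0.6388·0.7694 = 39.942 kPa
FS = 32.061 / 39.942 = 0.803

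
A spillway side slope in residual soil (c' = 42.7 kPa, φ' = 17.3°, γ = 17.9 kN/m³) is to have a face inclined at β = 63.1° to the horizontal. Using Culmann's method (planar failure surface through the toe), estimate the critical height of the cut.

Culmann's analysis gives the critical failure plane at α_cr = (β + φ')/2 = (63.1 + 17.3)/2 = 40.2°, and the critical height
H_c = (4c'/γ) · sinβ cosφ' / [1 − cos(β − φ')]
    = (4·42.7/17.9) · sin63.1°·cos17.3° / [1 − cos(45.8°)]
    = 9.542 · 0.8918·0.9548 / [1 − 0.6972]
    = 9.542 · 0.8515 / 0.3028
    = 26.83 m

H_c = 26.83 m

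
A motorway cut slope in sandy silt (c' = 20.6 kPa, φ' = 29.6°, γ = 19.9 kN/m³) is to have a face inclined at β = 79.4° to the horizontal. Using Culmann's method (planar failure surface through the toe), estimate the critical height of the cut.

Culmann's analysis gives the critical failure plane at α_cr = (β + φ')/2 = (79.4 + 29.6)/2 = 54.5°, and the critical height
H_c = (4c'/γ) · sinβ cosφ' / [1 − cos(β − φ')]
    = (4·20.6/19.9) · sin79.4°·cos29.6° / [1 − cos(49.8°)]
    = 4.141 · 0.9829·0.8695 / [1 − 0.6455]
    = 4.141 · 0.8547 / 0.3545
    = 9.98 m

H_c = 9.98 m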